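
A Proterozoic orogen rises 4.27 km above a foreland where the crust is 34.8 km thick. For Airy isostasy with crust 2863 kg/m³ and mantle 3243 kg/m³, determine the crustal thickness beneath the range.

71.2 km

Root depth r = h ρ_c / (ρ_m − ρ_c) = 4.27 km × 2863 / 380 = 32.17 km.
Total thickness = T + h + r = 34.8 km + 4.27 km + 32.17 km = 71.2 km.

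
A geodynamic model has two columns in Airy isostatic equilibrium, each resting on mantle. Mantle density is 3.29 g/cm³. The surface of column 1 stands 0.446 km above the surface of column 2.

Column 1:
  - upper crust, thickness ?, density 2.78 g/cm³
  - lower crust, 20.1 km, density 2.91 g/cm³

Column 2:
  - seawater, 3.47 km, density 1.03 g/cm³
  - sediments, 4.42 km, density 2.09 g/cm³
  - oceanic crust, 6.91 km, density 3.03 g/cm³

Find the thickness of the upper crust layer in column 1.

Take the compensation level at the base of the deeper column (depth z_c below the surface of column 1) and equate Σ ρ_i t_i down to z_c; mantle fills any gap and the z_c terms cancel.
Column 1: x×2.78 + 20.1×2.91 + (z_c − 20.1 − x)×3.29
Column 2: 0.446×0 + 3.47×1.03 + 4.42×2.09 + 6.91×3.03 + (z_c − 0.446 − 14.8)×3.29
The z_c×3.29 term appears on both sides and cancels. Collect the known terms of each column as K = Σ(ρt)_known − 3.29 × (depth of known layers): K_1 = 58.491 − 3.29×20.1 = −7.638; K_2 = 33.7492 − 3.29×(0.446 + 14.8) = −16.41014.
Balance: K_1 − x×(3.29 − 2.78) = K_2, so x = (K_1 − K_2)/(3.29 − 2.78) = 8.77214/0.51 = 17.2 km.

17.2 km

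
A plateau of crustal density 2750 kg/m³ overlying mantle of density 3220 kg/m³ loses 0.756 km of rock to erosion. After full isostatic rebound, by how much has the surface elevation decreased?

0.11 km

Rebound u = e ρ_c/ρ_m = 0.756 km × 2750/3220 = 0.6457 km.
Net surface drop = e − u = 0.756 km − 0.6457 km = e (ρ_m − ρ_c)/ρ_m = 0.11 km.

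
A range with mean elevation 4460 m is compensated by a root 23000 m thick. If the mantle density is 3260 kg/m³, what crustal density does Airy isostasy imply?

ρ_c h = (ρ_m − ρ_c) r → ρ_c (h + r) = ρ_m r → ρ_c = ρ_m r / (h + r).
ρ_c = 3260 × 23000 m / (4460 m + 23000 m) = 2730 kg/m³.

2730 kg/m³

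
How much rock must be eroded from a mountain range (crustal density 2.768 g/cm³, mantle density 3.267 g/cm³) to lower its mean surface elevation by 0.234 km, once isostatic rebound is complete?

Net drop Δ = e − u = e − e ρ_c/ρ_m = e (ρ_m − ρ_c)/ρ_m.
e = Δ ρ_m/(ρ_m − ρ_c) = 0.234 km × 3.267/0.499 = 1.53 km.

1.53 km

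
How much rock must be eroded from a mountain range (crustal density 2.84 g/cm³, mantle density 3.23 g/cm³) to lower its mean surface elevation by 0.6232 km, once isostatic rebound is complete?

5.16 km

Net drop Δ = e − u = e − e ρ_c/ρ_m = e (ρ_m − ρ_c)/ρ_m.
e = Δ ρ_m/(ρ_m − ρ_c) = 0.6232 km × 3.23/0.39 = 5.16 km.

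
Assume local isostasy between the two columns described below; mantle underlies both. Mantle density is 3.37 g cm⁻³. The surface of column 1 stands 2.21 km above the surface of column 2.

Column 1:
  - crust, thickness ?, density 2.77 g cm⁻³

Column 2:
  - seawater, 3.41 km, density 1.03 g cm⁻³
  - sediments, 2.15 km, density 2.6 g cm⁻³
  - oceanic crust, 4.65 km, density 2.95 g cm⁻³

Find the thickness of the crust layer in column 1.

31.7 km

Take the compensation level at the base of the deeper column (depth z_c below the surface of column 1) and equate Σ ρ_i t_i down to z_c; mantle fills any gap and the z_c terms cancel.
Column 1: x×2.77 + (z_c − 0 − x)×3.37
Column 2: 2.21×0 + 3.41×1.03 + 2.15×2.6 + 4.65×2.95 + (z_c − 2.21 − 10.21)×3.37
The z_c×3.37 term appears on both sides and cancels. Collect the known terms of each column as K = Σ(ρt)_known − 3.37 × (depth of known layers): K_1 = 0 − 3.37×0 = 0; K_2 = 22.8198 − 3.37×(2.21 + 10.21) = −19.0356.
Balance: K_1 − x×(3.37 − 2.77) = K_2, so x = (K_1 − K_2)/(3.37 − 2.77) = 19.0356/0.6 = 31.7 km.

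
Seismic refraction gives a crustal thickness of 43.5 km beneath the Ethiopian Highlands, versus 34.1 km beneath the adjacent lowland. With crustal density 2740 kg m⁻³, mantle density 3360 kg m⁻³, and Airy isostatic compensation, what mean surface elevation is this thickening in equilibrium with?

Excess crust Δ = 43.5 km − 34.1 km = 9.4 km, split between elevation h and root r with h + r = Δ.
Airy balance ρ_c h = (ρ_m − ρ_c) r gives r = h ρ_c/(ρ_m − ρ_c), so h (1 + ρ_c/(ρ_m − ρ_c)) = Δ, i.e. h = Δ (ρ_m − ρ_c)/ρ_m.
h = 9.4 km × 620/3360 = 1.73 km.

1.73 km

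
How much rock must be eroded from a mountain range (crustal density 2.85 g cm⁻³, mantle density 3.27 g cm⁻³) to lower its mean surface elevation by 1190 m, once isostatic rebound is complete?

9260 m

Net drop Δ = e − u = e − e ρ_c/ρ_m = e (ρ_m − ρ_c)/ρ_m.
e = Δ ρ_m/(ρ_m − ρ_c) = 1190 m × 3.27/0.42 = 9260 m.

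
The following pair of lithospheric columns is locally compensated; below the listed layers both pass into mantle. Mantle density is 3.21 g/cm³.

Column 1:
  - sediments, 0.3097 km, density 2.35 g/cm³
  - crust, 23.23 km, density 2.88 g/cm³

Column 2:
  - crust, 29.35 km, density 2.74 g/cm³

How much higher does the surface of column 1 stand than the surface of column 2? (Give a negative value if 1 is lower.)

For any compensation level in the mantle, the mantle terms cancel and isostasy reduces to e = (Σt_1 − Σt_2) − (Σ(ρt)_1 − Σ(ρt)_2) / ρ_m.
Σt_1 = 23.5397 km; Σt_2 = 29.35 km; Σ(ρt)_1 = 67.630195; Σ(ρt)_2 = 80.419 (in km·g/cm³).
e = (23.5397 − 29.35) − (67.630195 − 80.419) / 3.21 = −1.83 km.

−1.83 km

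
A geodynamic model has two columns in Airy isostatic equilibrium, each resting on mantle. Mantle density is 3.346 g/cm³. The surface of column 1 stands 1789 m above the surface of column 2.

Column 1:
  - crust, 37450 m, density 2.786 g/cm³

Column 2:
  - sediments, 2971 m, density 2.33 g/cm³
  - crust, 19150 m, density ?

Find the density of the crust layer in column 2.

2.72 g/cm³

Take the compensation level at the base of the deeper column (depth z_c below the surface of column 1) and equate Σ ρ_i t_i down to z_c; mantle fills any gap and the z_c terms cancel.
Column 1: 37450×2.786 + (z_c − 37450)×3.346
Column 2: 1789×0 + 2971×2.33 + 19150×ρ + (z_c − 1789 − 22121)×3.346
The z_c×3.346 term appears on both sides and cancels. Collect the known terms of each column as K = Σ(ρt)_known − 3.346 × (depth of known layers): K_1 = 104335.7 − 3.346×37450 = −20972; K_2 = 6922.43 − 3.346×(1789 + 22121) = −73080.43.
Balance: K_1 = K_2 + 19150×ρ, so ρ = (K_1 − K_2)/19150 = 52108.4/19150 = 2.72 g/cm³.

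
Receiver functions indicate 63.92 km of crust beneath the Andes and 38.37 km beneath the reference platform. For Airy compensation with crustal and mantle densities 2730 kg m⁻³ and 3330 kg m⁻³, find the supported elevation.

4.6 km

Excess crust Δ = 63.92 km − 38.37 km = 25.55 km, split between elevation h and root r with h + r = Δ.
Airy balance ρ_c h = (ρ_m − ρ_c) r gives r = h ρ_c/(ρ_m − ρ_c), so h (1 + ρ_c/(ρ_m − ρ_c)) = Δ, i.e. h = Δ (ρ_m − ρ_c)/ρ_m.
h = 25.55 km × 600/3330 = 4.6 km.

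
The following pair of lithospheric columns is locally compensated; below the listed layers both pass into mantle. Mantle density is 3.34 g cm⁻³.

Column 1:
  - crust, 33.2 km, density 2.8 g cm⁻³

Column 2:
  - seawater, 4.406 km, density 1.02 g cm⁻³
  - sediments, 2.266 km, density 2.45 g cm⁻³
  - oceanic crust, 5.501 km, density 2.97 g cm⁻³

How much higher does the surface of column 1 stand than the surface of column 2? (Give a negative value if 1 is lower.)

For any compensation level in the mantle, the mantle terms cancel and isostasy reduces to e = (Σt_1 − Σt_2) − (Σ(ρt)_1 − Σ(ρt)_2) / ρ_m.
Σt_1 = 33.2 km; Σt_2 = 12.173 km; Σ(ρt)_1 = 92.96; Σ(ρt)_2 = 26.38379 (in km·g cm⁻³).
e = (33.2 − 12.173) − (92.96 − 26.38379) / 3.34 = 1.09 km.

1.09 km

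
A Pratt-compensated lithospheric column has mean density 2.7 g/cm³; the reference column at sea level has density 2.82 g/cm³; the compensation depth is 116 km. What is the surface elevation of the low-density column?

ρ_ref D = ρ (D + h) → h = D (ρ_ref − ρ)/ρ.
h = 116 km × (2.82 − 2.7)/2.7 = 5.16 km.

5.16 km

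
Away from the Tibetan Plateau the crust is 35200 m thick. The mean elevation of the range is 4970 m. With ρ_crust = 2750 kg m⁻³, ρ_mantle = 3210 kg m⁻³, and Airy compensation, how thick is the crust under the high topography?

69900 m

Root depth r = h ρ_c / (ρ_m − ρ_c) = 4970 m × 2750 / 460 = 29710 m.
Total thickness = T + h + r = 35200 m + 4970 m + 29710 m = 69900 m.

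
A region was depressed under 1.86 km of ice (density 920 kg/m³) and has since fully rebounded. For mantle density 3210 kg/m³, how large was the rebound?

0.533 km

Removing the load lets mantle flow back in; uplift u satisfies ρ_ice t = ρ_m u.
u = t ρ_ice/ρ_m = 1.86 km × 920/3210 = 0.533 km.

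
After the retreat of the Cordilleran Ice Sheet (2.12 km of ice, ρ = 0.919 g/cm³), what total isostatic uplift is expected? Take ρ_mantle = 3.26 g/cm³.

0.598 km

Removing the load lets mantle flow back in; uplift u satisfies ρ_ice t = ρ_m u.
u = t ρ_ice/ρ_m = 2.12 km × 0.919/3.26 = 0.598 km.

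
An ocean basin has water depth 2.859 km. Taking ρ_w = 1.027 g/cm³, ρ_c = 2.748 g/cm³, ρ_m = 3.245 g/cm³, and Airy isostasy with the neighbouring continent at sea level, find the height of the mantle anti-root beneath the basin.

In Airy isostatic equilibrium: replacing crust with seawater at the top is compensated by replacing crust with mantle at the base: d (ρ_c − ρ_w) = a (ρ_m − ρ_c).
a = d (ρ_c − ρ_w)/(ρ_m − ρ_c) = 2.859 km × 1.721/0.497 = 9.9 km.

9.9 km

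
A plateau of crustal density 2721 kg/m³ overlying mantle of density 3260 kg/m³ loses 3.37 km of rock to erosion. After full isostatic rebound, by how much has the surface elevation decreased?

0.557 km

Rebound u = e ρ_c/ρ_m = 3.37 km × 2721/3260 = 2.813 km.
Net surface drop = e − u = 3.37 km − 2.813 km = e (ρ_m − ρ_c)/ρ_m = 0.557 km.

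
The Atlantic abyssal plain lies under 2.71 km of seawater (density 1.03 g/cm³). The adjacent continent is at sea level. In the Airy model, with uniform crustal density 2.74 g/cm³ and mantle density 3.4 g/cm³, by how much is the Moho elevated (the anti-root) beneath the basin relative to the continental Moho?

In Airy isostatic equilibrium: replacing crust with seawater at the top is compensated by replacing crust with mantle at the base: d (ρ_c − ρ_w) = a (ρ_m − ρ_c).
a = d (ρ_c − ρ_w)/(ρ_m − ρ_c) = 2.71 km × 1.71/0.66 = 7.02 km.

7.02 km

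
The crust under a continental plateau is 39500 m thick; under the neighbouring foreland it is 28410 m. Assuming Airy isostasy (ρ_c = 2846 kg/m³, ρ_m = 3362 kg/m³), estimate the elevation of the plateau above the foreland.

1700 m

Excess crust Δ = 39500 m − 28410 m = 11090 m, split between elevation h and root r with h + r = Δ.
Airy balance ρ_c h = (ρ_m − ρ_c) r gives r = h ρ_c/(ρ_m − ρ_c), so h (1 + ρ_c/(ρ_m − ρ_c)) = Δ, i.e. h = Δ (ρ_m − ρ_c)/ρ_m.
h = 11090 m × 516/3362 = 1700 m.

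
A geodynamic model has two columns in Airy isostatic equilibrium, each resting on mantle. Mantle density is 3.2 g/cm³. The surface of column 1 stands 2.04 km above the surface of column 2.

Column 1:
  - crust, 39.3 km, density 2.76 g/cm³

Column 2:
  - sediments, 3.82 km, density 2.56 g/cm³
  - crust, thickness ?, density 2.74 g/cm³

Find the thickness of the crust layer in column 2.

18.1 km

Take the compensation level at the base of the deeper column (depth z_c below the surface of column 1) and equate Σ ρ_i t_i down to z_c; mantle fills any gap and the z_c terms cancel.
Column 1: 39.3×2.76 + (z_c − 39.3)×3.2
Column 2: 2.04×0 + 3.82×2.56 + x×2.74 + (z_c − 2.04 − 3.82 − x)×3.2
The z_c×3.2 term appears on both sides and cancels. Collect the known terms of each column as K = Σ(ρt)_known − 3.2 × (depth of known layers): K_1 = 108.468 − 3.2×39.3 = −17.292; K_2 = 9.7792 − 3.2×(2.04 + 3.82) = −8.9728.
Balance: K_1 = K_2 − x×(3.2 − 2.74), so x = (K_2 − K_1)/(3.2 − 2.74) = 8.3192/0.46 = 18.1 km.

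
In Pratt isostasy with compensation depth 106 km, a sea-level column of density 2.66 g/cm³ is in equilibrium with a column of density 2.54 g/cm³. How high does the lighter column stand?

5.01 km

ρ_ref D = ρ (D + h) → h = D (ρ_ref − ρ)/ρ.
h = 106 km × (2.66 − 2.54)/2.54 = 5.01 km.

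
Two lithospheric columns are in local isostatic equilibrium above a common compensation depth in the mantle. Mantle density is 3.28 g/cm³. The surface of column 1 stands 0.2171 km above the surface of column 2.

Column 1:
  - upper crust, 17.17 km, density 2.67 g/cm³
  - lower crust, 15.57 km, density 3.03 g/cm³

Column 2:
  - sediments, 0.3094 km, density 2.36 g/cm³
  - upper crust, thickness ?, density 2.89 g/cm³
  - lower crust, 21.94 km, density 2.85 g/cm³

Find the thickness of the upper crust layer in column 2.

10.1 km

Take the compensation level at the base of the deeper column (depth z_c below the surface of column 1) and equate Σ ρ_i t_i down to z_c; mantle fills any gap and the z_c terms cancel.
Column 1: 17.17×2.67 + 15.57×3.03 + (z_c − 32.74)×3.28
Column 2: 0.2171×0 + 0.3094×2.36 + x×2.89 + 21.94×2.85 + (z_c − 0.2171 − 22.2494 − x)×3.28
The z_c×3.28 term appears on both sides and cancels. Collect the known terms of each column as K = Σ(ρt)_known − 3.28 × (depth of known layers): K_1 = 93.021 − 3.28×32.74 = −14.3662; K_2 = 63.259184 − 3.28×(0.2171 + 22.2494) = −10.430936.
Balance: K_1 = K_2 − x×(3.28 − 2.89), so x = (K_2 − K_1)/(3.28 − 2.89) = 3.93526/0.39 = 10.1 km.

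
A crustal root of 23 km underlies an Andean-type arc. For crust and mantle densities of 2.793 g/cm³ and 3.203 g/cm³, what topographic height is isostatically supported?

Isostatic balance requires: ρ_c h = (ρ_m − ρ_c) r.
h = r (ρ_m − ρ_c) / ρ_c = 23 km × (3.203 − 2.793) / 2.793 = 3.38 km.

3.38 km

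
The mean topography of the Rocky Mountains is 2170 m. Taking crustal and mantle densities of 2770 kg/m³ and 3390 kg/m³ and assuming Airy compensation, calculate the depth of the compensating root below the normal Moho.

Isostatic balance requires: the weight of the topography is balanced by the buoyancy of the root, ρ_c h = (ρ_m − ρ_c) r.
r = h · ρ_c / (ρ_m − ρ_c) = 2170 m × 2770 / (3390 − 2770) = 9700 m.

9700 m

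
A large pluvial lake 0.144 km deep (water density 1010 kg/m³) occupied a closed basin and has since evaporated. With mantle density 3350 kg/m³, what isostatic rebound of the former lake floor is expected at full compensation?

u = d ρ_w/ρ_m = 0.144 km × 1010/3350 = 0.0434 km.

0.0434 km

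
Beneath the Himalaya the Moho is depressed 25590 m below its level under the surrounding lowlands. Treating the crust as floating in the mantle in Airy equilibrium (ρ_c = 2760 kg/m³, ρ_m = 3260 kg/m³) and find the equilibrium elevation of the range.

Isostatic balance requires: ρ_c h = (ρ_m − ρ_c) r.
h = r (ρ_m − ρ_c) / ρ_c = 25590 m × (3260 − 2760) / 2760 = 4640 m.

4640 m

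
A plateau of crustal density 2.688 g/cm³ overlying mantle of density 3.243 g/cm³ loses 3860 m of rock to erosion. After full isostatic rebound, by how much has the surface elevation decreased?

Rebound u = e ρ_c/ρ_m = 3860 m × 2.688/3.243 = 3199 m.
Net surface drop = e − u = 3860 m − 3199 m = e (ρ_m − ρ_c)/ρ_m = 661 m.

661 m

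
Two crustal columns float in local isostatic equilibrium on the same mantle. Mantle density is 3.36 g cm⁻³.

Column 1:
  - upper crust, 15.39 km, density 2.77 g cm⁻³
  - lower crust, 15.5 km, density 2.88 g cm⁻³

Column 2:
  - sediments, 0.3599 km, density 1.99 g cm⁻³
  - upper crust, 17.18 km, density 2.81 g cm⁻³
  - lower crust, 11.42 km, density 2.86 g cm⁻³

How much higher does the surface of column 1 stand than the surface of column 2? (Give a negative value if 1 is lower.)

For any compensation level in the mantle, the mantle terms cancel and isostasy reduces to e = (Σt_1 − Σt_2) − (Σ(ρt)_1 − Σ(ρt)_2) / ρ_m.
Σt_1 = 30.89 km; Σt_2 = 28.9599 km; Σ(ρt)_1 = 87.2703; Σ(ρt)_2 = 81.653201 (in km·g cm⁻³).
e = (30.89 − 28.9599) − (87.2703 − 81.653201) / 3.36 = 0.258 km.

0.258 km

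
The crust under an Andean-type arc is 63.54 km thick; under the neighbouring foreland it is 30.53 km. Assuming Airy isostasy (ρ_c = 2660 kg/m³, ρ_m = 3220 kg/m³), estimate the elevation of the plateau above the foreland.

5.74 km

Excess crust Δ = 63.54 km − 30.53 km = 33.01 km, split between elevation h and root r with h + r = Δ.
Airy balance ρ_c h = (ρ_m − ρ_c) r gives r = h ρ_c/(ρ_m − ρ_c), so h (1 + ρ_c/(ρ_m − ρ_c)) = Δ, i.e. h = Δ (ρ_m − ρ_c)/ρ_m.
h = 33.01 km × 560/3220 = 5.74 km.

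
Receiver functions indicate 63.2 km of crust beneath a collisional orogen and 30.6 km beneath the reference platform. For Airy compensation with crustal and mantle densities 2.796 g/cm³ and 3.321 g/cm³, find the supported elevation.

Excess crust Δ = 63.2 km − 30.6 km = 32.6 km, split between elevation h and root r with h + r = Δ.
Airy balance ρ_c h = (ρ_m − ρ_c) r gives r = h ρ_c/(ρ_m − ρ_c), so h (1 + ρ_c/(ρ_m − ρ_c)) = Δ, i.e. h = Δ (ρ_m − ρ_c)/ρ_m.
h = 32.6 km × 0.525/3.321 = 5.15 km.

5.15 km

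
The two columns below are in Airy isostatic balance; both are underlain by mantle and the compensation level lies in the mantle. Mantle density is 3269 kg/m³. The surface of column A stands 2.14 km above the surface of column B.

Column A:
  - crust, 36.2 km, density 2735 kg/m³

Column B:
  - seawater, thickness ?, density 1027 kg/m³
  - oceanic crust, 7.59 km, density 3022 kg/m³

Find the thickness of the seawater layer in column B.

Take the compensation level at the base of the deeper column (depth z_c below the surface of column A) and equate Σ ρ_i t_i down to z_c; mantle fills any gap and the z_c terms cancel.
Column A: 36.2×2735 + (z_c − 36.2)×3269
Column B: 2.14×0 + x×1027 + 7.59×3022 + (z_c − 2.14 − 7.59 − x)×3269
The z_c×3269 term appears on both sides and cancels. Collect the known terms of each column as K = Σ(ρt)_known − 3269 × (depth of known layers): K_A = 99007 − 3269×36.2 = −19330.8; K_B = 22936.98 − 3269×(2.14 + 7.59) = −8870.39.
Balance: K_A = K_B − x×(3269 − 1027), so x = (K_B − K_A)/(3269 − 1027) = 10460.4/2242 = 4.67 km.

4.67 km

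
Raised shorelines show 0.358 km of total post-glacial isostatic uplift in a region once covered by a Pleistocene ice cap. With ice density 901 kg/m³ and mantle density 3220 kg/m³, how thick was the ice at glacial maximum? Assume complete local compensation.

u = t ρ_ice/ρ_m → t = u ρ_m/ρ_ice = 0.358 km × 3220/901 = 1.28 km.

1.28 km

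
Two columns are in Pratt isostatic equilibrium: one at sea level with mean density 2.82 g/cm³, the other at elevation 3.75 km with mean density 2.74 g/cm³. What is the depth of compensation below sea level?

128 km

ρ_ref D = ρ (D + h) → D (ρ_ref − ρ) = ρ h.
D = ρ h/(ρ_ref − ρ) = 2.74 × 3.75 km/(2.82 − 2.74) = 128 km.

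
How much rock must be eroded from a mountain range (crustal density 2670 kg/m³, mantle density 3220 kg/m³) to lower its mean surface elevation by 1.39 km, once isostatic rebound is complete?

8.14 km

Net drop Δ = e − u = e − e ρ_c/ρ_m = e (ρ_m − ρ_c)/ρ_m.
e = Δ ρ_m/(ρ_m − ρ_c) = 1.39 km × 3220/550 = 8.14 km.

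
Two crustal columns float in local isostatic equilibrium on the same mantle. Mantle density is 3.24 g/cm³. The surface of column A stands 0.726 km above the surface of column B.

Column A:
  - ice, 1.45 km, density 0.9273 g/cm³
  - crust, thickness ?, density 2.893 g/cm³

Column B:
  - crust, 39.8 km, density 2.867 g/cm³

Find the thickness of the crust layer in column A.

Take the compensation level at the base of the deeper column (depth z_c below the surface of column A) and equate Σ ρ_i t_i down to z_c; mantle fills any gap and the z_c terms cancel.
Column A: 1.45×0.9273 + x×2.893 + (z_c − 1.45 − x)×3.24
Column B: 0.726×0 + 39.8×2.867 + (z_c − 0.726 − 39.8)×3.24
The z_c×3.24 term appears on both sides and cancels. Collect the known terms of each column as K = Σ(ρt)_known − 3.24 × (depth of known layers): K_A = 1.344585 − 3.24×1.45 = −3.353415; K_B = 114.1066 − 3.24×(0.726 + 39.8) = −17.19764.
Balance: K_A − x×(3.24 − 2.893) = K_B, so x = (K_A − K_B)/(3.24 − 2.893) = 13.8442/0.347 = 39.9 km.

39.9 km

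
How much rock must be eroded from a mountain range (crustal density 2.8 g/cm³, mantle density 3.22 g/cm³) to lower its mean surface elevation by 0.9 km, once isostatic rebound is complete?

6.9 km

Net drop Δ = e − u = e − e ρ_c/ρ_m = e (ρ_m − ρ_c)/ρ_m.
e = Δ ρ_m/(ρ_m − ρ_c) = 0.9 km × 3.22/0.42 = 6.9 km.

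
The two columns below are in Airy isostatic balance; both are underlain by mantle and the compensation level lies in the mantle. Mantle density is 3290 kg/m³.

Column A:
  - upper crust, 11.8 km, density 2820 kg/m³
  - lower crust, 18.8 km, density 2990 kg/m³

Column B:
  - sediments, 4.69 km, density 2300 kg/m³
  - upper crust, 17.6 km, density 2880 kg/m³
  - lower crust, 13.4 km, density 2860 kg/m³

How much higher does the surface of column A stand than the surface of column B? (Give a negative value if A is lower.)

For any compensation level in the mantle, the mantle terms cancel and isostasy reduces to e = (Σt_A − Σt_B) − (Σ(ρt)_A − Σ(ρt)_B) / ρ_m.
Σt_A = 30.6 km; Σt_B = 35.69 km; Σ(ρt)_A = 89488; Σ(ρt)_B = 99799 (in km·kg/m³).
e = (30.6 − 35.69) − (89488 − 99799) / 3290 = −1.96 km.

−1.96 km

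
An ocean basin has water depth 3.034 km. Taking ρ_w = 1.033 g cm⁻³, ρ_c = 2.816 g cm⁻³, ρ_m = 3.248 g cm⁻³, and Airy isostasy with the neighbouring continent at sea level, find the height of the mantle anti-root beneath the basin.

12.5 km

By Archimedes' principle applied to the lithosphere: replacing crust with seawater at the top is compensated by replacing crust with mantle at the base: d (ρ_c − ρ_w) = a (ρ_m − ρ_c).
a = d (ρ_c − ρ_w)/(ρ_m − ρ_c) = 3.034 km × 1.783/0.432 = 12.5 km.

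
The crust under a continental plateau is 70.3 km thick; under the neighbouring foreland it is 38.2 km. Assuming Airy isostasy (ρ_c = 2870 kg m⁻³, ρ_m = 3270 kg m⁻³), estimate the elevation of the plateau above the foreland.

3.93 km

Excess crust Δ = 70.3 km − 38.2 km = 32.1 km, split between elevation h and root r with h + r = Δ.
Airy balance ρ_c h = (ρ_m − ρ_c) r gives r = h ρ_c/(ρ_m − ρ_c), so h (1 + ρ_c/(ρ_m − ρ_c)) = Δ, i.e. h = Δ (ρ_m − ρ_c)/ρ_m.
h = 32.1 km × 400/3270 = 3.93 km.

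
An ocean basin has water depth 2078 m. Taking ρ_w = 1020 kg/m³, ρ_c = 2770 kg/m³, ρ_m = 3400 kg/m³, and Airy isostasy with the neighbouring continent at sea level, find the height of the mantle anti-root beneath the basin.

5770 m

Equating mass per unit area of the two columns: replacing crust with seawater at the top is compensated by replacing crust with mantle at the base: d (ρ_c − ρ_w) = a (ρ_m − ρ_c).
a = d (ρ_c − ρ_w)/(ρ_m − ρ_c) = 2078 m × 1750/630 = 5770 m.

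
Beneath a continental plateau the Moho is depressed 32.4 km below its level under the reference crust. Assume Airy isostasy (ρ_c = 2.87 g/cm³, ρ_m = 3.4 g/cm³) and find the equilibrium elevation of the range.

5.98 km

Isostatic balance requires: ρ_c h = (ρ_m − ρ_c) r.
h = r (ρ_m − ρ_c) / ρ_c = 32.4 km × (3.4 − 2.87) / 2.87 = 5.98 km.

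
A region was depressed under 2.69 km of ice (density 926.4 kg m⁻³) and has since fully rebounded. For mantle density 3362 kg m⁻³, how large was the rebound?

Removing the load lets mantle flow back in; uplift u satisfies ρ_ice t = ρ_m u.
u = t ρ_ice/ρ_m = 2.69 km × 926.4/3362 = 0.741 km.

0.741 km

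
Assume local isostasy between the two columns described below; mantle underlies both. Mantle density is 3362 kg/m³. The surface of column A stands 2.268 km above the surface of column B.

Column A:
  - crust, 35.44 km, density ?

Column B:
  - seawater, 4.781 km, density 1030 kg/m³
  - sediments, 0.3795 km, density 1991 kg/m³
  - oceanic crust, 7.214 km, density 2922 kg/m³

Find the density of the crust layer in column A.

Take the compensation level at the base of the deeper column (depth z_c below the surface of column A) and equate Σ ρ_i t_i down to z_c; mantle fills any gap and the z_c terms cancel.
Column A: 35.44×ρ + (z_c − 35.44)×3362
Column B: 2.268×0 + 4.781×1030 + 0.3795×1991 + 7.214×2922 + (z_c − 2.268 − 12.3745)×3362
The z_c×3362 term appears on both sides and cancels. Collect the known terms of each column as K = Σ(ρt)_known − 3362 × (depth of known layers): K_A = 0 − 3362×35.44 = −119149.28; K_B = 26759.3225 − 3362×(2.268 + 12.3745) = −22468.7625.
Balance: K_A + 35.44×ρ = K_B, so ρ = (K_B − K_A)/35.44 = 96680.5/35.44 = 2730 kg/m³.

2730 kg/m³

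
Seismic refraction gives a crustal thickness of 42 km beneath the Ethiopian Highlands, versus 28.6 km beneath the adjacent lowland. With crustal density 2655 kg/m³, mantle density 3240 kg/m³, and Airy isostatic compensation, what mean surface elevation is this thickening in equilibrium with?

Excess crust Δ = 42 km − 28.6 km = 13.4 km, split between elevation h and root r with h + r = Δ.
Airy balance ρ_c h = (ρ_m − ρ_c) r gives r = h ρ_c/(ρ_m − ρ_c), so h (1 + ρ_c/(ρ_m − ρ_c)) = Δ, i.e. h = Δ (ρ_m − ρ_c)/ρ_m.
h = 13.4 km × 585/3240 = 2.42 km.

2.42 km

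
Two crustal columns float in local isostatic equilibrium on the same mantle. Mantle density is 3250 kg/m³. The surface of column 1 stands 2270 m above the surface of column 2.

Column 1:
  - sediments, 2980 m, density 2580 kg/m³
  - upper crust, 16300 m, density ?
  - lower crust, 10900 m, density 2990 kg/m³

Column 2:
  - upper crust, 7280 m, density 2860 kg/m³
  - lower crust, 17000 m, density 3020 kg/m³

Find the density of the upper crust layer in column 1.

Take the compensation level at the base of the deeper column (depth z_c below the surface of column 1) and equate Σ ρ_i t_i down to z_c; mantle fills any gap and the z_c terms cancel.
Column 1: 2980×2580 + 16300×ρ + 10900×2990 + (z_c − 30180)×3250
Column 2: 2270×0 + 7280×2860 + 17000×3020 + (z_c − 2270 − 24280)×3250
The z_c×3250 term appears on both sides and cancels. Collect the known terms of each column as K = Σ(ρt)_known − 3250 × (depth of known layers): K_1 = 40279400 − 3250×30180 = −57805600; K_2 = 72160800 − 3250×(2270 + 24280) = −14126700.
Balance: K_1 + 16300×ρ = K_2, so ρ = (K_2 − K_1)/16300 = 43678900/16300 = 2680 kg/m³.

2680 kg/m³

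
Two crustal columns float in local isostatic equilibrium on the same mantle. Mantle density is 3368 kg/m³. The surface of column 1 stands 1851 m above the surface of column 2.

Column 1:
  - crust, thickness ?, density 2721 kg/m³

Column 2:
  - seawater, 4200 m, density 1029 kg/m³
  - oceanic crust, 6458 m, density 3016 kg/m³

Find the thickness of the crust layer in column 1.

28300 m

Take the compensation level at the base of the deeper column (depth z_c below the surface of column 1) and equate Σ ρ_i t_i down to z_c; mantle fills any gap and the z_c terms cancel.
Column 1: x×2721 + (z_c − 0 − x)×3368
Column 2: 1851×0 + 4200×1029 + 6458×3016 + (z_c − 1851 − 10658)×3368
The z_c×3368 term appears on both sides and cancels. Collect the known terms of each column as K = Σ(ρt)_known − 3368 × (depth of known layers): K_1 = 0 − 3368×0 = 0; K_2 = 23799128 − 3368×(1851 + 10658) = −18331184.
Balance: K_1 − x×(3368 − 2721) = K_2, so x = (K_1 − K_2)/(3368 − 2721) = 18331200/647 = 28300 m.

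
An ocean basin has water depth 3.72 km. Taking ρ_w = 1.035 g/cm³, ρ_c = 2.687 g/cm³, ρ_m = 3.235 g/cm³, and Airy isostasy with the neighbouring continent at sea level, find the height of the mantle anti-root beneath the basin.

11.2 km

Balancing pressure at the compensation depth: replacing crust with seawater at the top is compensated by replacing crust with mantle at the base: d (ρ_c − ρ_w) = a (ρ_m − ρ_c).
a = d (ρ_c − ρ_w)/(ρ_m − ρ_c) = 3.72 km × 1.652/0.548 = 11.2 km.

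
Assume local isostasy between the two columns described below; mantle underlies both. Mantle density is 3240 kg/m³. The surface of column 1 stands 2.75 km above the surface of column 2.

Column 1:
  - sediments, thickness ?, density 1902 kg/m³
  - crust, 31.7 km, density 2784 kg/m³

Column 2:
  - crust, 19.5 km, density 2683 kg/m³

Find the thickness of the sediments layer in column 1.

Take the compensation level at the base of the deeper column (depth z_c below the surface of column 1) and equate Σ ρ_i t_i down to z_c; mantle fills any gap and the z_c terms cancel.
Column 1: x×1902 + 31.7×2784 + (z_c − 31.7 − x)×3240
Column 2: 2.75×0 + 19.5×2683 + (z_c − 2.75 − 19.5)×3240
The z_c×3240 term appears on both sides and cancels. Collect the known terms of each column as K = Σ(ρt)_known − 3240 × (depth of known layers): K_1 = 88252.8 − 3240×31.7 = −14455.2; K_2 = 52318.5 − 3240×(2.75 + 19.5) = −19771.5.
Balance: K_1 − x×(3240 − 1902) = K_2, so x = (K_1 − K_2)/(3240 − 1902) = 5316.3/1338 = 3.97 km.

3.97 km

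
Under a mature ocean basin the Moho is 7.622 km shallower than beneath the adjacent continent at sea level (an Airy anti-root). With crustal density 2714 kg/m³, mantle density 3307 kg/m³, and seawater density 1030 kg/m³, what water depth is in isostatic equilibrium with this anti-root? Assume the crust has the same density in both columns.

Replacing a thickness d of crust by seawater at the top must be balanced by replacing crust with mantle at the base: d (ρ_c − ρ_w) = a (ρ_m − ρ_c).
d = a (ρ_m − ρ_c)/(ρ_c − ρ_w) = 7.622 km × 593/1684 = 2.68 km.

2.68 km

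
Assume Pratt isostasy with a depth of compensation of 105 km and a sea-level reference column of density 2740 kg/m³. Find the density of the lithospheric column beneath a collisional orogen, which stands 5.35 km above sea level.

Pratt balance: ρ_ref D = ρ (D + h).
ρ = ρ_ref D/(D + h) = 2740 × 105 km/(105 km + 5.35 km) = 2610 kg/m³.

2610 kg/m³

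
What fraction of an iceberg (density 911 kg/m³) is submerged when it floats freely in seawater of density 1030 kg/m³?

Submerged fraction = ρ_obj/ρ_fluid = 911/1030 = 88.4%.

88.4%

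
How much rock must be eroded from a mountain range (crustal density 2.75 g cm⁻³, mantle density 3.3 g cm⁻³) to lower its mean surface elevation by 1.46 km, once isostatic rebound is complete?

Net drop Δ = e − u = e − e ρ_c/ρ_m = e (ρ_m − ρ_c)/ρ_m.
e = Δ ρ_m/(ρ_m − ρ_c) = 1.46 km × 3.3/0.55 = 8.76 km.

8.76 km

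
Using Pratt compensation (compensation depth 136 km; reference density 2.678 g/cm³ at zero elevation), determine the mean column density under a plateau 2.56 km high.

Pratt balance: ρ_ref D = ρ (D + h).
ρ = ρ_ref D/(D + h) = 2.678 × 136 km/(136 km + 2.56 km) = 2.63 g/cm³.

2.63 g/cm³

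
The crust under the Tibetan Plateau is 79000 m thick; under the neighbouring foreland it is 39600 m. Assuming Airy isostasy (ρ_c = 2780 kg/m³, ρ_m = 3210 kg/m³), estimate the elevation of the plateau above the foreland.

Excess crust Δ = 79000 m − 39600 m = 39400 m, split between elevation h and root r with h + r = Δ.
Airy balance ρ_c h = (ρ_m − ρ_c) r gives r = h ρ_c/(ρ_m − ρ_c), so h (1 + ρ_c/(ρ_m − ρ_c)) = Δ, i.e. h = Δ (ρ_m − ρ_c)/ρ_m.
h = 39400 m × 430/3210 = 5280 m.

5280 m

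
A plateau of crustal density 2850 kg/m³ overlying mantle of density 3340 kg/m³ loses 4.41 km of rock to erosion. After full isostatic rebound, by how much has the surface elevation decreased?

0.647 km

Rebound u = e ρ_c/ρ_m = 4.41 km × 2850/3340 = 3.763 km.
Net surface drop = e − u = 4.41 km − 3.763 km = e (ρ_m − ρ_c)/ρ_m = 0.647 km.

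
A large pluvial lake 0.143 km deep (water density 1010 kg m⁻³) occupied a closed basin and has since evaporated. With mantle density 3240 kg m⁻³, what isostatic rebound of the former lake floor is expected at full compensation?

u = d ρ_w/ρ_m = 0.143 km × 1010/3240 = 0.0446 km.

0.0446 km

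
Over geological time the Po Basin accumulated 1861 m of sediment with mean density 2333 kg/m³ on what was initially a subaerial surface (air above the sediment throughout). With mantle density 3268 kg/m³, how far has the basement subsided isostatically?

1330 m

Subaerial load: s = t ρ_sed / ρ_m = 1861 m × 2333/3268 = 1330 m.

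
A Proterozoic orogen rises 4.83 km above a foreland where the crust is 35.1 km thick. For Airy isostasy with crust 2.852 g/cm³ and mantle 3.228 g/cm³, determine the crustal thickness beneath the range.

Root depth r = h ρ_c / (ρ_m − ρ_c) = 4.83 km × 2.852 / 0.376 = 36.64 km.
Total thickness = T + h + r = 35.1 km + 4.83 km + 36.64 km = 76.6 km.

76.6 km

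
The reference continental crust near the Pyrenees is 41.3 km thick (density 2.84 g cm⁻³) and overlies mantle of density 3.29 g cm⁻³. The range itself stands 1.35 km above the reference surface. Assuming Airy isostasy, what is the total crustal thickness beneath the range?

Root depth r = h ρ_c / (ρ_m − ρ_c) = 1.35 km × 2.84 / 0.45 = 8.52 km.
Total thickness = T + h + r = 41.3 km + 1.35 km + 8.52 km = 51.2 km.

51.2 km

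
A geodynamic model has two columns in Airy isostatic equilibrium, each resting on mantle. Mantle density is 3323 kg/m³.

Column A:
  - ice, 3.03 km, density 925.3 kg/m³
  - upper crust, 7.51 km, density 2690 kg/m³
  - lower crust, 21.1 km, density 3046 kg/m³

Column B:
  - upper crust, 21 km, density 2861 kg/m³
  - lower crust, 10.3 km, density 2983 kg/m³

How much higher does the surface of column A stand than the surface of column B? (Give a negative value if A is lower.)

For any compensation level in the mantle, the mantle terms cancel and isostasy reduces to e = (Σt_A − Σt_B) − (Σ(ρt)_A − Σ(ρt)_B) / ρ_m.
Σt_A = 31.64 km; Σt_B = 31.3 km; Σ(ρt)_A = 87276.159; Σ(ρt)_B = 90805.9 (in km·kg/m³).
e = (31.64 − 31.3) − (87276.159 − 90805.9) / 3323 = 1.4 km.

1.4 km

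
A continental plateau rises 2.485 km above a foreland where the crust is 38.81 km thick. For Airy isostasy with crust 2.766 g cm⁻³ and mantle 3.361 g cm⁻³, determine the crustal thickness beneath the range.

52.8 km

Root depth r = h ρ_c / (ρ_m − ρ_c) = 2.485 km × 2.766 / 0.595 = 11.55 km.
Total thickness = T + h + r = 38.81 km + 2.485 km + 11.55 km = 52.8 km.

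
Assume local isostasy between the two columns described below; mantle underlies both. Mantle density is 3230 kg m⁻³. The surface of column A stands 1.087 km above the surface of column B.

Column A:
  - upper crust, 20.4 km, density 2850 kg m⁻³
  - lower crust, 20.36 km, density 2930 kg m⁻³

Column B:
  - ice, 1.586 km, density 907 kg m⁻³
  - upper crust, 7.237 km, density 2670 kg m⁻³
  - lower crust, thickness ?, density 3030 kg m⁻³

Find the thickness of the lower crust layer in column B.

13.1 km

Take the compensation level at the base of the deeper column (depth z_c below the surface of column A) and equate Σ ρ_i t_i down to z_c; mantle fills any gap and the z_c terms cancel.
Column A: 20.4×2850 + 20.36×2930 + (z_c − 40.76)×3230
Column B: 1.087×0 + 1.586×907 + 7.237×2670 + x×3030 + (z_c − 1.087 − 8.823 − x)×3230
The z_c×3230 term appears on both sides and cancels. Collect the known terms of each column as K = Σ(ρt)_known − 3230 × (depth of known layers): K_A = 117794.8 − 3230×40.76 = −13860; K_B = 20761.292 − 3230×(1.087 + 8.823) = −11248.008.
Balance: K_A = K_B − x×(3230 − 3030), so x = (K_B − K_A)/(3230 − 3030) = 2611.99/200 = 13.1 km.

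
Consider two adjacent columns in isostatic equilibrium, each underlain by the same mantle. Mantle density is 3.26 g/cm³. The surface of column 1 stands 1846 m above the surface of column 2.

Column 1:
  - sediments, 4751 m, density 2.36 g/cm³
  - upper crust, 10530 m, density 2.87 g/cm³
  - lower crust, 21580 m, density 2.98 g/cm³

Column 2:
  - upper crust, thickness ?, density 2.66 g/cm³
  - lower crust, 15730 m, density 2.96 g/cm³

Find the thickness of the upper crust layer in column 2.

Take the compensation level at the base of the deeper column (depth z_c below the surface of column 1) and equate Σ ρ_i t_i down to z_c; mantle fills any gap and the z_c terms cancel.
Column 1: 4751×2.36 + 10530×2.87 + 21580×2.98 + (z_c − 36861)×3.26
Column 2: 1846×0 + x×2.66 + 15730×2.96 + (z_c − 1846 − 15730 − x)×3.26
The z_c×3.26 term appears on both sides and cancels. Collect the known terms of each column as K = Σ(ρt)_known − 3.26 × (depth of known layers): K_1 = 105741.86 − 3.26×36861 = −14425; K_2 = 46560.8 − 3.26×(1846 + 15730) = −10736.96.
Balance: K_1 = K_2 − x×(3.26 − 2.66), so x = (K_2 − K_1)/(3.26 − 2.66) = 3688.04/0.6 = 6150 m.

6150 m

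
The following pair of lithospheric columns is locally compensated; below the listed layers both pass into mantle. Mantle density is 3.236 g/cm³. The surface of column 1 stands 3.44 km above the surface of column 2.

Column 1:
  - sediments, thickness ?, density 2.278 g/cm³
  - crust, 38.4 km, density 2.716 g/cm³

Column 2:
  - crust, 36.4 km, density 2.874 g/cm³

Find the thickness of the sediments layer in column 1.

Take the compensation level at the base of the deeper column (depth z_c below the surface of column 1) and equate Σ ρ_i t_i down to z_c; mantle fills any gap and the z_c terms cancel.
Column 1: x×2.278 + 38.4×2.716 + (z_c − 38.4 − x)×3.236
Column 2: 3.44×0 + 36.4×2.874 + (z_c − 3.44 − 36.4)×3.236
The z_c×3.236 term appears on both sides and cancels. Collect the known terms of each column as K = Σ(ρt)_known − 3.236 × (depth of known layers): K_1 = 104.2944 − 3.236×38.4 = −19.968; K_2 = 104.6136 − 3.236×(3.44 + 36.4) = −24.30864.
Balance: K_1 − x×(3.236 − 2.278) = K_2, so x = (K_1 − K_2)/(3.236 − 2.278) = 4.34064/0.958 = 4.53 km.

4.53 km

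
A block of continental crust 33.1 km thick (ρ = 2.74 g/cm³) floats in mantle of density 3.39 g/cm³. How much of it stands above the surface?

Floating equilibrium: submerged depth d = t ρ_obj/ρ_fluid = 33.1 km × 2.74/3.39 = 26.75 km.
Freeboard = t − d = 33.1 km − 26.75 km = 6.35 km.

6.35 km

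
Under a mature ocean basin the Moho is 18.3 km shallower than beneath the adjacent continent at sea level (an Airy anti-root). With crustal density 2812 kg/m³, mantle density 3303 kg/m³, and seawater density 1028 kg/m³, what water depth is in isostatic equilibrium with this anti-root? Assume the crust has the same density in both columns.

5.04 km

Replacing a thickness d of crust by seawater at the top must be balanced by replacing crust with mantle at the base: d (ρ_c − ρ_w) = a (ρ_m − ρ_c).
d = a (ρ_m − ρ_c)/(ρ_c − ρ_w) = 18.3 km × 491/1784 = 5.04 km.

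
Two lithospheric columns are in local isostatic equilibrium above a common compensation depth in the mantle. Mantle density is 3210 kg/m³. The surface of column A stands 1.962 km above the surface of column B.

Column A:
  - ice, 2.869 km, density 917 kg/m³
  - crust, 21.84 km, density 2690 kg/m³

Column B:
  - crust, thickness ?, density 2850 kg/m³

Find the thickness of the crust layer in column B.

Take the compensation level at the base of the deeper column (depth z_c below the surface of column A) and equate Σ ρ_i t_i down to z_c; mantle fills any gap and the z_c terms cancel.
Column A: 2.869×917 + 21.84×2690 + (z_c − 24.709)×3210
Column B: 1.962×0 + x×2850 + (z_c − 1.962 − 0 − x)×3210
The z_c×3210 term appears on both sides and cancels. Collect the known terms of each column as K = Σ(ρt)_known − 3210 × (depth of known layers): K_A = 61380.473 − 3210×24.709 = −17935.417; K_B = 0 − 3210×(1.962 + 0) = −6298.02.
Balance: K_A = K_B − x×(3210 − 2850), so x = (K_B − K_A)/(3210 − 2850) = 11637.4/360 = 32.3 km.

32.3 km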